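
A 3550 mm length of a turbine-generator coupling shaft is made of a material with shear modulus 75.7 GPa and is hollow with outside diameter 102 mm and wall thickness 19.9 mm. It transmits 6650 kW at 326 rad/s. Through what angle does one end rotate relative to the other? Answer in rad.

ω = 326 rad/s, so T = P/ω = 6650×10³ / 326.0 = 20400 N·m.
J = π(d_o⁴ − d_i⁴)/32 = π(0.102⁴ − 0.0622⁴)/32 = 9.157×10^-6 m⁴.
θ = T·L/(G·J) = 20400 × 3.55 / (75.7×10⁹ × 9.157×10^-6) = 0.1045 rad.

0.104 rad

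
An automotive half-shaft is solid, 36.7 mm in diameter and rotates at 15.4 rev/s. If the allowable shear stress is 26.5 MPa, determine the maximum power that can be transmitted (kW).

J = πd⁴/32 = π(0.0367)⁴/32 = 1.781×10^-7 m⁴.
T_max = τ_allow·J/r = 2.65×10^7 × 1.781×10^-7 / 0.0184 = 257.2 N·m.
ω = 2π·15.4 = 96.76 rad/s, so P_max = T_max·ω = 2.489×10^4 W.

24.9 kW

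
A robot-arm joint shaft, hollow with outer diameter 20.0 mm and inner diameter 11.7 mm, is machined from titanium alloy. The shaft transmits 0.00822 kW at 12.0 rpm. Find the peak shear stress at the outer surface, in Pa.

ω = 2π·12.0/60 = 1.257 rad/s, so T = P/ω = 0.00822×10³ / 1.257 = 6.541 N·m.
J = π(d_o⁴ − d_i⁴)/32 = π(0.0200⁴ − 0.0117⁴)/32 = 1.387×10^-8 m⁴.
τ_max = T·r/J = 6.541 × 0.0100 / 1.387×10^-8 = 4.717×10^6 Pa.

4.72e6 Pa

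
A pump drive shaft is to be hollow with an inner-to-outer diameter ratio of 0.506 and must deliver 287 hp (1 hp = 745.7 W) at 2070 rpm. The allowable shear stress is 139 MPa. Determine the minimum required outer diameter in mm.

ω = 2π·2070/60 = 216.8 rad/s, so T = P/ω = 287×745.7 / 216.8 = 987.3 N·m.
For a hollow shaft with d_i/d_o = 0.506: τ_max = 16T/(π d_o³ (1−k⁴)), so d_o = [16T/(π τ_allow (1−k⁴))]^(1/3) = [16·987.3/(π·1.39×10^8·0.9344)]^(1/3) = 0.03383 m.

33.8 mm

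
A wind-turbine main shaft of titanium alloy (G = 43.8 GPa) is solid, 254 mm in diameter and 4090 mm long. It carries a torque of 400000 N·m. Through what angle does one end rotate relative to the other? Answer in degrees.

5.24°

J = πd⁴/32 = π(0.254)⁴/32 = 4.086×10^-4 m⁴.
θ = T·L/(G·J) = 400000 × 4.09 / (43.8×10⁹ × 4.086×10^-4) = 0.09141 rad.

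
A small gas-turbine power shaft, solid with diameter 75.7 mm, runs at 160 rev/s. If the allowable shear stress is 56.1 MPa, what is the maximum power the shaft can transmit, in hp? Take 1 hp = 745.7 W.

J = πd⁴/32 = π(0.0757)⁴/32 = 3.224×10^-6 m⁴.
T_max = τ_allow·J/r = 5.61×10^7 × 3.224×10^-6 / 0.0379 = 4778 N·m.
ω = 2π·160 = 1005 rad/s, so P_max = T_max·ω = 4.804×10^6 W.

6440 hp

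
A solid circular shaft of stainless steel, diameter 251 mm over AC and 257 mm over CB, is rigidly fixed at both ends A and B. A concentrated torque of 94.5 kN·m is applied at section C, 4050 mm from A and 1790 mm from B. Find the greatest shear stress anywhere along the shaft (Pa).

Compatibility: T_A·a/J_AC = T_B·b/J_CB with T_A + T_B = T₀.
J_AC = 3.90×10^-4 m⁴, J_CB = 4.28×10^-4 m⁴, so T_A = T₀·(J_AC/a)/((J_AC/a)+(J_CB/b)) = 27100 N·m, T_B = 67400 N·m.
τ in each portion: τ_AC = 8.73×10^6 Pa, τ_CB = 2.02×10^7 Pa; maximum is in CB.
τ_max = T_CB·r/J = 67400·0.129/4.28×10^-4 = 2.022×10^7 Pa.

2.02e7 Pa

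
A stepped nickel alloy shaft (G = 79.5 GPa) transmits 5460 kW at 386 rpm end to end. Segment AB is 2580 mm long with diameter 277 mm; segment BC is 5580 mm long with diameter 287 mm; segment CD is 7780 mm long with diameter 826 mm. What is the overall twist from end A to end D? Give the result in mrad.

22.1 mrad

ω = 2π·386/60 = 40.42 rad/s, so T = P/ω = 5460×10³ / 40.42 = 135100 N·m.
J_AB = π(0.277)⁴/32 = 5.78×10^-4 m⁴; J_BC = π(0.287)⁴/32 = 6.66×10^-4 m⁴; J_CD = π(0.826)⁴/32 = 0.0457 m⁴.
θ = (T/G)·Σ L_i/J_i = (135100/79.5×10⁹)·(2.58/5.78×10^-4 + 5.58/6.66×10^-4 + 7.78/0.0457) = 0.02211 rad.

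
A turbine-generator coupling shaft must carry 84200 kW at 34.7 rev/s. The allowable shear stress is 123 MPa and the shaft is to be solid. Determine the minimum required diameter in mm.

252 mm

ω = 2π·34.7 = 218.0 rad/s, so T = P/ω = 84200×10³ / 218.0 = 386200 N·m.
For a solid shaft τ_max = 16T/(πd³), so d = (16T/(π τ_allow))^(1/3) = (16·386200/(π·1.23×10^8))^(1/3) = 0.2519 m.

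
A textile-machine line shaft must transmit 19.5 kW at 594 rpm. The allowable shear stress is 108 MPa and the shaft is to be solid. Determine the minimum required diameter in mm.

ω = 2π·594/60 = 62.20 rad/s, so T = P/ω = 19.5×10³ / 62.20 = 313.5 N·m.
For a solid shaft τ_max = 16T/(πd³), so d = (16T/(π τ_allow))^(1/3) = (16·313.5/(π·1.08×10^8))^(1/3) = 0.02454 m.

24.5 mm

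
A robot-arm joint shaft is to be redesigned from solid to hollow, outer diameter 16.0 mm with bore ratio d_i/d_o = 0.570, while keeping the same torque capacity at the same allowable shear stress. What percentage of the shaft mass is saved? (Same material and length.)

27.3 %

Equal τ_max and T ⇒ the solid shaft needs d_s³ = d_o³(1−k⁴), so d_s = 16.0·(1−0.570⁴)^(1/3) = 15.42 mm.
Area ratio A_h/A_s = d_o²(1−k²)/d_s² = (1−k²)/(1−k⁴)^(2/3) = 0.7272.
Mass saving = 1 − 0.7272 = 27.3 %.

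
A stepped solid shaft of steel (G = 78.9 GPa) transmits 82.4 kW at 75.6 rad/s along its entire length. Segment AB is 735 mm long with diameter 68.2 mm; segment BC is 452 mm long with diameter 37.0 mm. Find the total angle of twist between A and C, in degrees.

2.22°

ω = 75.6 rad/s, so T = P/ω = 82.4×10³ / 75.60 = 1090 N·m.
J_AB = π(0.0682)⁴/32 = 2.12×10^-6 m⁴; J_BC = π(0.0370)⁴/32 = 1.84×10^-7 m⁴.
θ = (T/G)·Σ L_i/J_i = (1090/78.9×10⁹)·(0.735/2.12×10^-6 + 0.452/1.84×10^-7) = 0.03872 rad.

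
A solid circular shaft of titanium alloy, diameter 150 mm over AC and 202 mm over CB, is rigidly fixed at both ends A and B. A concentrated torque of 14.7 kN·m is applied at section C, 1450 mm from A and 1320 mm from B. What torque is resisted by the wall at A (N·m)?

Compatibility: T_A·a/J_AC = T_B·b/J_CB with T_A + T_B = T₀.
J_AC = 4.97×10^-5 m⁴, J_CB = 1.63×10^-4 m⁴, so T_A = T₀·(J_AC/a)/((J_AC/a)+(J_CB/b)) = 3187 N·m, T_B = 11510 N·m.

3190 N·m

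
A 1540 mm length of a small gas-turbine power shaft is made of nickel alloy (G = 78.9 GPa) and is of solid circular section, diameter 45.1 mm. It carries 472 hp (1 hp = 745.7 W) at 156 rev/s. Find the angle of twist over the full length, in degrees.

0.989°

ω = 2π·156 = 980.2 rad/s, so T = P/ω = 472×745.7 / 980.2 = 359.1 N·m.
J = πd⁴/32 = π(0.0451)⁴/32 = 4.062×10^-7 m⁴.
θ = T·L/(G·J) = 359.1 × 1.54 / (78.9×10⁹ × 4.062×10^-7) = 0.01726 rad.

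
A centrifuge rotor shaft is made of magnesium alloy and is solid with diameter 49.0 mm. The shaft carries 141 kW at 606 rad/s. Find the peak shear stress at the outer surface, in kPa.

ω = 606 rad/s, so T = P/ω = 141×10³ / 606.0 = 232.7 N·m.
J = πd⁴/32 = π(0.0490)⁴/32 = 5.660×10^-7 m⁴.
τ_max = T·r/J = 232.7 × 0.0245 / 5.660×10^-7 = 1.007×10^7 Pa.

10100 kPa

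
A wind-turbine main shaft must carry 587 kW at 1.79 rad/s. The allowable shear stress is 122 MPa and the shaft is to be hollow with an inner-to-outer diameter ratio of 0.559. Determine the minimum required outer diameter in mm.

248 mm

ω = 1.79 rad/s, so T = P/ω = 587×10³ / 1.790 = 327900 N·m.
For a hollow shaft with d_i/d_o = 0.559: τ_max = 16T/(π d_o³ (1−k⁴)), so d_o = [16T/(π τ_allow (1−k⁴))]^(1/3) = [16·327900/(π·1.22×10^8·0.9024)]^(1/3) = 0.2476 m.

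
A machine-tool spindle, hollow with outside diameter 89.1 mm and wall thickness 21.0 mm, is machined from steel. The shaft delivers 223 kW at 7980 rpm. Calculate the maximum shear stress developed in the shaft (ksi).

0.302 ksi

ω = 2π·7980/60 = 835.7 rad/s, so T = P/ω = 223×10³ / 835.7 = 266.9 N·m.
J = π(d_o⁴ − d_i⁴)/32 = π(0.0891⁴ − 0.0471⁴)/32 = 5.704×10^-6 m⁴.
τ_max = T·r/J = 266.9 × 0.0445 / 5.704×10^-6 = 2.084×10^6 Pa.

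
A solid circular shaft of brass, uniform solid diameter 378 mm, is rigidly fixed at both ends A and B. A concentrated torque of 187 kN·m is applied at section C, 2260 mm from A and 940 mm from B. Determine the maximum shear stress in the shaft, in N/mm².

With uniform GJ and both ends fixed, compatibility θ_AC = θ_CB gives T_A·a = T_B·b, together with T_A + T_B = T₀.
T_A = T₀·b/(a+b) = 187000·940/3200 = 54930 N·m; T_B = 132100 N·m.
τ in each portion: τ_AC = 5.18×10^6 Pa, τ_CB = 1.25×10^7 Pa; maximum is in CB.
τ_max = T_CB·r/J = 132100·0.189/2.00×10^-3 = 1.245×10^7 Pa.

12.5 N/mm²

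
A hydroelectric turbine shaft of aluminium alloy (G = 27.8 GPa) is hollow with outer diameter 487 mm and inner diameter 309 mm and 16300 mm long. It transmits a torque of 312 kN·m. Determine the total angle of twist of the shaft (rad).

J = π(d_o⁴ − d_i⁴)/32 = π(0.487⁴ − 0.309⁴)/32 = 4.627×10^-3 m⁴.
θ = T·L/(G·J) = 312000 × 16.3 / (27.8×10⁹ × 4.627×10^-3) = 0.03953 rad.

0.0395 rad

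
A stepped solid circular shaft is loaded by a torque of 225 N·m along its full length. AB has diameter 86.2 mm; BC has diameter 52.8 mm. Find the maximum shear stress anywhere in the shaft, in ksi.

1.13 ksi

Under the same torque, τ_max = 16T/(πd³) is largest where d is smallest — segment BC (d = 52.8 mm).
τ_max = 16·225.0/(π·(0.0528)³) = 7.785×10^6 Pa.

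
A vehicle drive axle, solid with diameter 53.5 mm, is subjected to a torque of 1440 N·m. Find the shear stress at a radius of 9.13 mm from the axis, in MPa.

16.3 MPa

J = πd⁴/32 = π(0.0535)⁴/32 = 8.043×10^-7 m⁴.
Shear stress varies linearly with radius: τ = T·r/J = 1440 × 0.00913 / 8.043×10^-7 = 1.635×10^7 Pa.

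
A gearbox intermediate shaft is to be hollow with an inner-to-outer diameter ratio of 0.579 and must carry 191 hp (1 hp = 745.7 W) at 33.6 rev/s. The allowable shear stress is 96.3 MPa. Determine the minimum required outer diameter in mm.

34.3 mm

ω = 2π·33.6 = 211.1 rad/s, so T = P/ω = 191×745.7 / 211.1 = 674.6 N·m.
For a hollow shaft with d_i/d_o = 0.579: τ_max = 16T/(π d_o³ (1−k⁴)), so d_o = [16T/(π τ_allow (1−k⁴))]^(1/3) = [16·674.6/(π·9.63×10^7·0.8876)]^(1/3) = 0.03426 m.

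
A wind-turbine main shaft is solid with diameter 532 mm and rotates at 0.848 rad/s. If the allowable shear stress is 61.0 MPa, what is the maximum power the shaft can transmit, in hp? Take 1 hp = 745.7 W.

2050 hp

J = πd⁴/32 = π(0.532)⁴/32 = 7.864×10^-3 m⁴.
T_max = τ_allow·J/r = 6.10×10^7 × 7.864×10^-3 / 0.266 = 1.803e6 N·m.
ω = 0.848 rad/s, so P_max = T_max·ω = 1.529×10^6 W.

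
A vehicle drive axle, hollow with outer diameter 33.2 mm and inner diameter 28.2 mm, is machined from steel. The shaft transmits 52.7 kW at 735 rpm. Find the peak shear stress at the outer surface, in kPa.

ω = 2π·735/60 = 76.97 rad/s, so T = P/ω = 52.7×10³ / 76.97 = 684.7 N·m.
J = π(d_o⁴ − d_i⁴)/32 = π(0.0332⁴ − 0.0282⁴)/32 = 5.719×10^-8 m⁴.
τ_max = T·r/J = 684.7 × 0.0166 / 5.719×10^-8 = 1.987×10^8 Pa.

199000 kPa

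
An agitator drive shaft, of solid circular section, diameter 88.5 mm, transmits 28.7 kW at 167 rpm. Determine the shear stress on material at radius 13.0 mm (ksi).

0.514 ksi

ω = 2π·167/60 = 17.49 rad/s, so T = P/ω = 28.7×10³ / 17.49 = 1641 N·m.
J = πd⁴/32 = π(0.0885)⁴/32 = 6.022×10^-6 m⁴.
Shear stress varies linearly with radius: τ = T·r/J = 1641 × 0.0130 / 6.022×10^-6 = 3.542×10^6 Pa.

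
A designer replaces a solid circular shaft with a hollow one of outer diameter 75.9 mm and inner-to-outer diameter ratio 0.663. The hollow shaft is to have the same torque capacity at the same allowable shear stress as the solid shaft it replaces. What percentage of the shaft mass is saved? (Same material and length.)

Equal τ_max and T ⇒ the solid shaft needs d_s³ = d_o³(1−k⁴), so d_s = 75.9·(1−0.663⁴)^(1/3) = 70.66 mm.
Area ratio A_h/A_s = d_o²(1−k²)/d_s² = (1−k²)/(1−k⁴)^(2/3) = 0.6467.
Mass saving = 1 − 0.6467 = 35.3 %.

35.3 %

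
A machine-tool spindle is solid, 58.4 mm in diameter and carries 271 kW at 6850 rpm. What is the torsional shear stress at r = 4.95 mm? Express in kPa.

1640 kPa

ω = 2π·6850/60 = 717.3 rad/s, so T = P/ω = 271×10³ / 717.3 = 377.8 N·m.
J = πd⁴/32 = π(0.0584)⁴/32 = 1.142×10^-6 m⁴.
Shear stress varies linearly with radius: τ = T·r/J = 377.8 × 0.00495 / 1.142×10^-6 = 1.638×10^6 Pa.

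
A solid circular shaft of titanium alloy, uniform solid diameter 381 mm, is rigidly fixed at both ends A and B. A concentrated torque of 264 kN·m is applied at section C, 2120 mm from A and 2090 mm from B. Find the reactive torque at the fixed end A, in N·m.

With uniform GJ and both ends fixed, compatibility θ_AC = θ_CB gives T_A·a = T_B·b, together with T_A + T_B = T₀.
T_A = T₀·b/(a+b) = 264000·2090/4210 = 131100 N·m; T_B = 132900 N·m.

131000 N·m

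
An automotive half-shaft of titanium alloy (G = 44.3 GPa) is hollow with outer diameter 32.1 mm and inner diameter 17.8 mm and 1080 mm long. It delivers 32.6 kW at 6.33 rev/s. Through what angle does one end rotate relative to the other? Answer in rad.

0.212 rad

ω = 2π·6.33 = 39.77 rad/s, so T = P/ω = 32.6×10³ / 39.77 = 819.7 N·m.
J = π(d_o⁴ − d_i⁴)/32 = π(0.0321⁴ − 0.0178⁴)/32 = 9.438×10^-8 m⁴.
θ = T·L/(G·J) = 819.7 × 1.08 / (44.3×10⁹ × 9.438×10^-8) = 0.2117 rad.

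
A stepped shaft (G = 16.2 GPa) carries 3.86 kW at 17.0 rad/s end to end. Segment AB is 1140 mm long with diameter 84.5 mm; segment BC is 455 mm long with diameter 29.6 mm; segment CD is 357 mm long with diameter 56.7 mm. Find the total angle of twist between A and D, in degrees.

ω = 17.0 rad/s, so T = P/ω = 3.86×10³ / 17.00 = 227.1 N·m.
J_AB = π(0.0845)⁴/32 = 5.01×10^-6 m⁴; J_BC = π(0.0296)⁴/32 = 7.54×10^-8 m⁴; J_CD = π(0.0567)⁴/32 = 1.01×10^-6 m⁴.
θ = (T/G)·Σ L_i/J_i = (227.1/16.2×10⁹)·(1.14/5.01×10^-6 + 0.455/7.54×10^-8 + 0.357/1.01×10^-6) = 0.09274 rad.

5.31°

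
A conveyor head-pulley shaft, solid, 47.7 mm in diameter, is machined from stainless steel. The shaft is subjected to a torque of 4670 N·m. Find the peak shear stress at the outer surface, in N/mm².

J = πd⁴/32 = π(0.0477)⁴/32 = 5.082×10^-7 m⁴.
τ_max = T·r/J = 4670 × 0.0239 / 5.082×10^-7 = 2.191×10^8 Pa.

219 N/mm²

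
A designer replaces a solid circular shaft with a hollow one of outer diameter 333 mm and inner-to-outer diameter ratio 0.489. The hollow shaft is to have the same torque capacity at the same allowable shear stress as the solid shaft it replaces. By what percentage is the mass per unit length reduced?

Equal τ_max and T ⇒ the solid shaft needs d_s³ = d_o³(1−k⁴), so d_s = 333·(1−0.489⁴)^(1/3) = 326.5 mm.
Area ratio A_h/A_s = d_o²(1−k²)/d_s² = (1−k²)/(1−k⁴)^(2/3) = 0.7913.
Mass saving = 1 − 0.7913 = 20.9 %.

20.9 %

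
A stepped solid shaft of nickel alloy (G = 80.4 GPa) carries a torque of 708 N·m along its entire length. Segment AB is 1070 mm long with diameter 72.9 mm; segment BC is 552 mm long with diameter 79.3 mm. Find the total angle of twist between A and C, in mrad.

J_AB = π(0.0729)⁴/32 = 2.77×10^-6 m⁴; J_BC = π(0.0793)⁴/32 = 3.88×10^-6 m⁴.
θ = (T/G)·Σ L_i/J_i = (708.0/80.4×10⁹)·(1.07/2.77×10^-6 + 0.552/3.88×10^-6) = 4.650×10^-3 rad.

4.65 mrad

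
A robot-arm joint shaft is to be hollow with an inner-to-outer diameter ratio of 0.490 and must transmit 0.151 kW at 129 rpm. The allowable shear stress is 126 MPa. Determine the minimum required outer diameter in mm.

ω = 2π·129/60 = 13.51 rad/s, so T = P/ω = 0.151×10³ / 13.51 = 11.18 N·m.
For a hollow shaft with d_i/d_o = 0.490: τ_max = 16T/(π d_o³ (1−k⁴)), so d_o = [16T/(π τ_allow (1−k⁴))]^(1/3) = [16·11.18/(π·1.26×10^8·0.9424)]^(1/3) = 0.007827 m.

7.83 mm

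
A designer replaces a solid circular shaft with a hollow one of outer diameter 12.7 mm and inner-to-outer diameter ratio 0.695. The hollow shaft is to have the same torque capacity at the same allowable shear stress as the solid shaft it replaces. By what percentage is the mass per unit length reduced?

Equal τ_max and T ⇒ the solid shaft needs d_s³ = d_o³(1−k⁴), so d_s = 12.7·(1−0.695⁴)^(1/3) = 11.62 mm.
Area ratio A_h/A_s = d_o²(1−k²)/d_s² = (1−k²)/(1−k⁴)^(2/3) = 0.6172.
Mass saving = 1 − 0.6172 = 38.3 %.

38.3 %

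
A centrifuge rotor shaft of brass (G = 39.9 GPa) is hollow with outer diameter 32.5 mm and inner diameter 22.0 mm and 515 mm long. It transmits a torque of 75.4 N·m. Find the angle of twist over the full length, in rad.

J = π(d_o⁴ − d_i⁴)/32 = π(0.0325⁴ − 0.0220⁴)/32 = 8.653×10^-8 m⁴.
θ = T·L/(G·J) = 75.40 × 0.515 / (39.9×10⁹ × 8.653×10^-8) = 0.01125 rad.

0.0112 rad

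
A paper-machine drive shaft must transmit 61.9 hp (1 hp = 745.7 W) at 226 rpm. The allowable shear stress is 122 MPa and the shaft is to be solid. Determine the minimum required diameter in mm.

ω = 2π·226/60 = 23.67 rad/s, so T = P/ω = 61.9×745.7 / 23.67 = 1950 N·m.
For a solid shaft τ_max = 16T/(πd³), so d = (16T/(π τ_allow))^(1/3) = (16·1950/(π·1.22×10^8))^(1/3) = 0.04334 m.

43.3 mm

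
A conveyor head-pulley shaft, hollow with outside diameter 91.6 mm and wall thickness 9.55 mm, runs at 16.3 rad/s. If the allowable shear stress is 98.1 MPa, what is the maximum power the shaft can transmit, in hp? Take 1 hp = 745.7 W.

197 hp

J = π(d_o⁴ − d_i⁴)/32 = π(0.0916⁴ − 0.0725⁴)/32 = 4.199×10^-6 m⁴.
T_max = τ_allow·J/r = 9.81×10^7 × 4.199×10^-6 / 0.0458 = 8994 N·m.
ω = 16.3 rad/s, so P_max = T_max·ω = 1.466×10^5 W.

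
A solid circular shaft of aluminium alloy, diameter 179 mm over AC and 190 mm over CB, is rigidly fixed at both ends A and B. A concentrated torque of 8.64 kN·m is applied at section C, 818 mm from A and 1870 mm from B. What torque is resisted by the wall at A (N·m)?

Compatibility: T_A·a/J_AC = T_B·b/J_CB with T_A + T_B = T₀.
J_AC = 1.01×10^-4 m⁴, J_CB = 1.28×10^-4 m⁴, so T_A = T₀·(J_AC/a)/((J_AC/a)+(J_CB/b)) = 5555 N·m, T_B = 3085 N·m.

5560 N·m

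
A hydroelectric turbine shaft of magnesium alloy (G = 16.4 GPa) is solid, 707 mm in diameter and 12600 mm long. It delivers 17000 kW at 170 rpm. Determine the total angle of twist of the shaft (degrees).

ω = 2π·170/60 = 17.80 rad/s, so T = P/ω = 17000×10³ / 17.80 = 954900 N·m.
J = πd⁴/32 = π(0.707)⁴/32 = 0.02453 m⁴.
θ = T·L/(G·J) = 954900 × 12.6 / (16.4×10⁹ × 0.02453) = 0.02991 rad.

1.71°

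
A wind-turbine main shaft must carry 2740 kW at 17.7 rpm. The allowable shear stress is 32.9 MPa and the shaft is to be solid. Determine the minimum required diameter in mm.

ω = 2π·17.7/60 = 1.854 rad/s, so T = P/ω = 2740×10³ / 1.854 = 1.478e6 N·m.
For a solid shaft τ_max = 16T/(πd³), so d = (16T/(π τ_allow))^(1/3) = (16·1.478e6/(π·3.29×10^7))^(1/3) = 0.6117 m.

612 mm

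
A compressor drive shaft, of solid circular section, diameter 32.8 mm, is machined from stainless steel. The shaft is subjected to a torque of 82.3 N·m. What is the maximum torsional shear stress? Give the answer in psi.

1720 psi

J = πd⁴/32 = π(0.0328)⁴/32 = 1.136×10^-7 m⁴.
τ_max = T·r/J = 82.30 × 0.0164 / 1.136×10^-7 = 1.188×10^7 Pa.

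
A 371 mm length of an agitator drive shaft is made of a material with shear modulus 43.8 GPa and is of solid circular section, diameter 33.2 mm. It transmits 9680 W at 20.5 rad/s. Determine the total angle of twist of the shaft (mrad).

ω = 20.5 rad/s, so T = P/ω = 9680 / 20.50 = 472.2 N·m.
J = πd⁴/32 = π(0.0332)⁴/32 = 1.193×10^-7 m⁴.
θ = T·L/(G·J) = 472.2 × 0.371 / (43.8×10⁹ × 1.193×10^-7) = 0.03353 rad.

33.5 mrad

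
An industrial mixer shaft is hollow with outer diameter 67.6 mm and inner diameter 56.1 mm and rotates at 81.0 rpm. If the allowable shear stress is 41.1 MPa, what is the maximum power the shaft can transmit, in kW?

11.1 kW

J = π(d_o⁴ − d_i⁴)/32 = π(0.0676⁴ − 0.0561⁴)/32 = 1.078×10^-6 m⁴.
T_max = τ_allow·J/r = 4.11×10^7 × 1.078×10^-6 / 0.0338 = 1311 N·m.
ω = 2π·81.0/60 = 8.482 rad/s, so P_max = T_max·ω = 1.112×10^4 W.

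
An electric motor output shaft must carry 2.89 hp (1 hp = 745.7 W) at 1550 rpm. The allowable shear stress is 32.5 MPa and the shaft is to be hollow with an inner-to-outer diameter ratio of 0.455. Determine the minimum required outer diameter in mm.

ω = 2π·1550/60 = 162.3 rad/s, so T = P/ω = 2.89×745.7 / 162.3 = 13.28 N·m.
For a hollow shaft with d_i/d_o = 0.455: τ_max = 16T/(π d_o³ (1−k⁴)), so d_o = [16T/(π τ_allow (1−k⁴))]^(1/3) = [16·13.28/(π·3.25×10^7·0.9571)]^(1/3) = 0.01295 m.

13.0 mm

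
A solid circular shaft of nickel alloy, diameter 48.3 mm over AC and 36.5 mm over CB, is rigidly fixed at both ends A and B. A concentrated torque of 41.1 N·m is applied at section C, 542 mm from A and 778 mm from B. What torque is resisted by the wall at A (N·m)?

33.5 N·m

Compatibility: T_A·a/J_AC = T_B·b/J_CB with T_A + T_B = T₀.
J_AC = 5.34×10^-7 m⁴, J_CB = 1.74×10^-7 m⁴, so T_A = T₀·(J_AC/a)/((J_AC/a)+(J_CB/b)) = 33.49 N·m, T_B = 7.609 N·m.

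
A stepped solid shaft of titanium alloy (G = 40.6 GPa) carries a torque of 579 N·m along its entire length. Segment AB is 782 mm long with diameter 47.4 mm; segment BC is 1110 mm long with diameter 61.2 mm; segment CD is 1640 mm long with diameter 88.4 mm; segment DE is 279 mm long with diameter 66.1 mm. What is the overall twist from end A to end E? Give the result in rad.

0.0400 rad

J_AB = π(0.0474)⁴/32 = 4.96×10^-7 m⁴; J_BC = π(0.0612)⁴/32 = 1.38×10^-6 m⁴; J_CD = π(0.0884)⁴/32 = 6.00×10^-6 m⁴; J_DE = π(0.0661)⁴/32 = 1.87×10^-6 m⁴.
θ = (T/G)·Σ L_i/J_i = (579.0/40.6×10⁹)·(0.782/4.96×10^-7 + 1.11/1.38×10^-6 + 1.64/6.00×10^-6 + 0.279/1.87×10^-6) = 0.04002 rad.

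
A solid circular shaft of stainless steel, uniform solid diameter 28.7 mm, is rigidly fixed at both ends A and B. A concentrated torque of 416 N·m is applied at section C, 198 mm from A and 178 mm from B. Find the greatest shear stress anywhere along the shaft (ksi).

6.85 ksi

With uniform GJ and both ends fixed, compatibility θ_AC = θ_CB gives T_A·a = T_B·b, together with T_A + T_B = T₀.
T_A = T₀·b/(a+b) = 416.0·178/376.0 = 196.9 N·m; T_B = 219.1 N·m.
τ in each portion: τ_AC = 4.24×10^7 Pa, τ_CB = 4.72×10^7 Pa; maximum is in CB.
τ_max = T_CB·r/J = 219.1·0.0143/6.66×10^-8 = 4.719×10^7 Pa.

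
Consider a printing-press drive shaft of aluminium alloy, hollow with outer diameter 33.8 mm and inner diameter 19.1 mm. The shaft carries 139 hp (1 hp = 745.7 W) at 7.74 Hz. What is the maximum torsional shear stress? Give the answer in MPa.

313 MPa

ω = 2π·7.74 = 48.63 rad/s, so T = P/ω = 139×745.7 / 48.63 = 2131 N·m.
J = π(d_o⁴ − d_i⁴)/32 = π(0.0338⁴ − 0.0191⁴)/32 = 1.151×10^-7 m⁴.
τ_max = T·r/J = 2131 × 0.0169 / 1.151×10^-7 = 3.130×10^8 Pa.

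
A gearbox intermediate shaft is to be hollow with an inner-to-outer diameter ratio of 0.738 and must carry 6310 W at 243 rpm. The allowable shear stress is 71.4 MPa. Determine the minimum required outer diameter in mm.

ω = 2π·243/60 = 25.45 rad/s, so T = P/ω = 6310 / 25.45 = 248.0 N·m.
For a hollow shaft with d_i/d_o = 0.738: τ_max = 16T/(π d_o³ (1−k⁴)), so d_o = [16T/(π τ_allow (1−k⁴))]^(1/3) = [16·248.0/(π·7.14×10^7·0.7034)]^(1/3) = 0.02930 m.

29.3 mm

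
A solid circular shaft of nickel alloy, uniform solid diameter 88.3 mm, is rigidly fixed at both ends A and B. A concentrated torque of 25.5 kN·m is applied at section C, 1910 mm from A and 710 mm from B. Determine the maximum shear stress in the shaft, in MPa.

138 MPa

With uniform GJ and both ends fixed, compatibility θ_AC = θ_CB gives T_A·a = T_B·b, together with T_A + T_B = T₀.
T_A = T₀·b/(a+b) = 25500·710/2620 = 6910 N·m; T_B = 18590 N·m.
τ in each portion: τ_AC = 5.11×10^7 Pa, τ_CB = 1.38×10^8 Pa; maximum is in CB.
τ_max = T_CB·r/J = 18590·0.0442/5.97×10^-6 = 1.375×10^8 Pa.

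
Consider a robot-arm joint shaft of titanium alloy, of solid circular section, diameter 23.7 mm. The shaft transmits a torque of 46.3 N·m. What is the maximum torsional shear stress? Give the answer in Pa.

1.77e7 Pa

J = πd⁴/32 = π(0.0237)⁴/32 = 3.097×10^-8 m⁴.
τ_max = T·r/J = 46.30 × 0.0118 / 3.097×10^-8 = 1.771×10^7 Pa.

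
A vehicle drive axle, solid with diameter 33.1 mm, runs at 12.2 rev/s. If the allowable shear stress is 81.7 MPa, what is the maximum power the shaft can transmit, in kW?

J = πd⁴/32 = π(0.0331)⁴/32 = 1.178×10^-7 m⁴.
T_max = τ_allow·J/r = 8.17×10^7 × 1.178×10^-7 / 0.0166 = 581.7 N·m.
ω = 2π·12.2 = 76.65 rad/s, so P_max = T_max·ω = 4.459×10^4 W.

44.6 kW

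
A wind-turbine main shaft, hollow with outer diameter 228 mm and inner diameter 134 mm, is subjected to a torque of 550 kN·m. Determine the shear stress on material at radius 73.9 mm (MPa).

174 MPa

J = π(d_o⁴ − d_i⁴)/32 = π(0.228⁴ − 0.134⁴)/32 = 2.336×10^-4 m⁴.
Shear stress varies linearly with radius: τ = T·r/J = 550000 × 0.0739 / 2.336×10^-4 = 1.740×10^8 Pa.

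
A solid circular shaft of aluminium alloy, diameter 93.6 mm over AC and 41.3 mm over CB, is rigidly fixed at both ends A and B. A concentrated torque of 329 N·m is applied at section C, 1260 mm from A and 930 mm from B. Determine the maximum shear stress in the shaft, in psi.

Compatibility: T_A·a/J_AC = T_B·b/J_CB with T_A + T_B = T₀.
J_AC = 7.54×10^-6 m⁴, J_CB = 2.86×10^-7 m⁴, so T_A = T₀·(J_AC/a)/((J_AC/a)+(J_CB/b)) = 312.9 N·m, T_B = 16.07 N·m.
τ in each portion: τ_AC = 1.94×10^6 Pa, τ_CB = 1.16×10^6 Pa; maximum is in AC.
τ_max = T_AC·r/J = 312.9·0.0468/7.54×10^-6 = 1.944×10^6 Pa.

282 psi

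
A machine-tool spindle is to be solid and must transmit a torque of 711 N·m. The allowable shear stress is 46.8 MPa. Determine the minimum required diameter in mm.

For a solid shaft τ_max = 16T/(πd³), so d = (16T/(π τ_allow))^(1/3) = (16·711.0/(π·4.68×10^7))^(1/3) = 0.04261 m.

42.6 mm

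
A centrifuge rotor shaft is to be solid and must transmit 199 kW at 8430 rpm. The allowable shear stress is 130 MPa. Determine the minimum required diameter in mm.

ω = 2π·8430/60 = 882.8 rad/s, so T = P/ω = 199×10³ / 882.8 = 225.4 N·m.
For a solid shaft τ_max = 16T/(πd³), so d = (16T/(π τ_allow))^(1/3) = (16·225.4/(π·1.30×10^8))^(1/3) = 0.02067 m.

20.7 mm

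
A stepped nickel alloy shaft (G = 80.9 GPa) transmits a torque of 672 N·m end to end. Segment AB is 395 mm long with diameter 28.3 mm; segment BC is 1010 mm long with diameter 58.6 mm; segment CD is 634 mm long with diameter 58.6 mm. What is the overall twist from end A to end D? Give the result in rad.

J_AB = π(0.0283)⁴/32 = 6.30×10^-8 m⁴; J_BC = π(0.0586)⁴/32 = 1.16×10^-6 m⁴; J_CD = π(0.0586)⁴/32 = 1.16×10^-6 m⁴.
θ = (T/G)·Σ L_i/J_i = (672.0/80.9×10⁹)·(0.395/6.30×10^-8 + 1.01/1.16×10^-6 + 0.634/1.16×10^-6) = 0.06390 rad.

0.0639 rad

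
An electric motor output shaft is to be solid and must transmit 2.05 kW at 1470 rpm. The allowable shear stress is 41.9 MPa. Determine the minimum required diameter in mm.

ω = 2π·1470/60 = 153.9 rad/s, so T = P/ω = 2.05×10³ / 153.9 = 13.32 N·m.
For a solid shaft τ_max = 16T/(πd³), so d = (16T/(π τ_allow))^(1/3) = (16·13.32/(π·4.19×10^7))^(1/3) = 0.01174 m.

11.7 mm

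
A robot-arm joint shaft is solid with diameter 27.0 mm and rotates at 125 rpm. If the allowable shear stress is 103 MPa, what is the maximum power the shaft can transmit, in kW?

5.21 kW

J = πd⁴/32 = π(0.0270)⁴/32 = 5.217×10^-8 m⁴.
T_max = τ_allow·J/r = 1.03×10^8 × 5.217×10^-8 / 0.0135 = 398.1 N·m.
ω = 2π·125/60 = 13.09 rad/s, so P_max = T_max·ω = 5211 W.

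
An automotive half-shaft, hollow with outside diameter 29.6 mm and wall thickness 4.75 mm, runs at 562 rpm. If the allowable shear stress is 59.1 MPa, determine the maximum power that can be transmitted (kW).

13.9 kW

J = π(d_o⁴ − d_i⁴)/32 = π(0.0296⁴ − 0.0201⁴)/32 = 5.934×10^-8 m⁴.
T_max = τ_allow·J/r = 5.91×10^7 × 5.934×10^-8 / 0.0148 = 237.0 N·m.
ω = 2π·562/60 = 58.85 rad/s, so P_max = T_max·ω = 1.395×10^4 W.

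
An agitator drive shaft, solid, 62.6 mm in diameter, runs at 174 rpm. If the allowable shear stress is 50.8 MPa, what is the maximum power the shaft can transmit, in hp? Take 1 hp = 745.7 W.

J = πd⁴/32 = π(0.0626)⁴/32 = 1.508×10^-6 m⁴.
T_max = τ_allow·J/r = 5.08×10^7 × 1.508×10^-6 / 0.0313 = 2447 N·m.
ω = 2π·174/60 = 18.22 rad/s, so P_max = T_max·ω = 4.459×10^4 W.

59.8 hp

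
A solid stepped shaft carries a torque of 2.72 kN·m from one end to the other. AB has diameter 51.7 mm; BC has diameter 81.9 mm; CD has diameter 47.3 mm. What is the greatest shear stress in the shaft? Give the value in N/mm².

131 N/mm²

Under the same torque, τ_max = 16T/(πd³) is largest where d is smallest — segment CD (d = 47.3 mm).
τ_max = 16·2720/(π·(0.0473)³) = 1.309×10^8 Pa.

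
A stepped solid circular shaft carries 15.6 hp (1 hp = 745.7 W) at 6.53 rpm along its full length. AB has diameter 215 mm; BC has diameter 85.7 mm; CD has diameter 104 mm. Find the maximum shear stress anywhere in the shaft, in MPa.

138 MPa

ω = 2π·6.53/60 = 0.6838 rad/s, so T = P/ω = 15.6×745.7 / 0.6838 = 17010 N·m.
Under the same torque, τ_max = 16T/(πd³) is largest where d is smallest — segment BC (d = 85.7 mm).
τ_max = 16·17010/(π·(0.0857)³) = 1.376×10^8 Pa.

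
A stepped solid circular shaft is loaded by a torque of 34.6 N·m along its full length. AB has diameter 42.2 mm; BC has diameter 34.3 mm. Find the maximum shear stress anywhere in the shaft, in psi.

633 psi

Under the same torque, τ_max = 16T/(πd³) is largest where d is smallest — segment BC (d = 34.3 mm).
τ_max = 16·34.60/(π·(0.0343)³) = 4.367×10^6 Pa.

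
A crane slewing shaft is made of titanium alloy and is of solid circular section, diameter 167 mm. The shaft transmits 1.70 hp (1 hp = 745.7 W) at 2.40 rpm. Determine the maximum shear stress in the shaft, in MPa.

ω = 2π·2.40/60 = 0.2513 rad/s, so T = P/ω = 1.70×745.7 / 0.2513 = 5044 N·m.
J = πd⁴/32 = π(0.167)⁴/32 = 7.636×10^-5 m⁴.
τ_max = T·r/J = 5044 × 0.0835 / 7.636×10^-5 = 5.516×10^6 Pa.

5.52 MPa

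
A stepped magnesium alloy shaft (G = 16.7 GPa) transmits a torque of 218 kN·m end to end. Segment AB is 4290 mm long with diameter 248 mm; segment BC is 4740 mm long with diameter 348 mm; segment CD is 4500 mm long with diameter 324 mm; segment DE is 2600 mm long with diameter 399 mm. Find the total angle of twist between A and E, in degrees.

15.0°

J_AB = π(0.248)⁴/32 = 3.71×10^-4 m⁴; J_BC = π(0.348)⁴/32 = 1.44×10^-3 m⁴; J_CD = π(0.324)⁴/32 = 1.08×10^-3 m⁴; J_DE = π(0.399)⁴/32 = 2.49×10^-3 m⁴.
θ = (T/G)·Σ L_i/J_i = (218000/16.7×10⁹)·(4.29/3.71×10^-4 + 4.74/1.44×10^-3 + 4.50/1.08×10^-3 + 2.60/2.49×10^-3) = 0.2617 rad.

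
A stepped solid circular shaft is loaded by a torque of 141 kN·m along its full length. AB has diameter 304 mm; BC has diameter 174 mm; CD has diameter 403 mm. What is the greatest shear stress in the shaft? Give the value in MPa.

Under the same torque, τ_max = 16T/(πd³) is largest where d is smallest — segment BC (d = 174 mm).
τ_max = 16·141000/(π·(0.174)³) = 1.363×10^8 Pa.

136 MPa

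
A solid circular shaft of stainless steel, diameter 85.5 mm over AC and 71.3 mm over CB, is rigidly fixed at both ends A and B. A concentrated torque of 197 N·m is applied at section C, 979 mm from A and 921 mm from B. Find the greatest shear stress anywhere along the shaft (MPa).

1.06 MPa

Compatibility: T_A·a/J_AC = T_B·b/J_CB with T_A + T_B = T₀.
J_AC = 5.25×10^-6 m⁴, J_CB = 2.54×10^-6 m⁴, so T_A = T₀·(J_AC/a)/((J_AC/a)+(J_CB/b)) = 130.1 N·m, T_B = 66.89 N·m.
τ in each portion: τ_AC = 1.06×10^6 Pa, τ_CB = 9.40×10^5 Pa; maximum is in AC.
τ_max = T_AC·r/J = 130.1·0.0428/5.25×10^-6 = 1.060×10^6 Pa.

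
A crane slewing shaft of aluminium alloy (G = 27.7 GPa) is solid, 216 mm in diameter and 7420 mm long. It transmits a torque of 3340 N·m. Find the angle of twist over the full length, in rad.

J = πd⁴/32 = π(0.216)⁴/32 = 2.137×10^-4 m⁴.
θ = T·L/(G·J) = 3340 × 7.42 / (27.7×10⁹ × 2.137×10^-4) = 4.187×10^-3 rad.

0.00419 rad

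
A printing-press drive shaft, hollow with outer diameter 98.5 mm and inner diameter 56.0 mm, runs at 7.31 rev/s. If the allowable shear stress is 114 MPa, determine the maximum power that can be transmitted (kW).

J = π(d_o⁴ − d_i⁴)/32 = π(0.0985⁴ − 0.0560⁴)/32 = 8.276×10^-6 m⁴.
T_max = τ_allow·J/r = 1.14×10^8 × 8.276×10^-6 / 0.0493 = 19160 N·m.
ω = 2π·7.31 = 45.93 rad/s, so P_max = T_max·ω = 8.799×10^5 W.

880 kW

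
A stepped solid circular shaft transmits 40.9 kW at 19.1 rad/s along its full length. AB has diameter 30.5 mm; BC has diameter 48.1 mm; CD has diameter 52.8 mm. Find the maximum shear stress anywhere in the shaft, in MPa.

ω = 19.1 rad/s, so T = P/ω = 40.9×10³ / 19.10 = 2141 N·m.
Under the same torque, τ_max = 16T/(πd³) is largest where d is smallest — segment AB (d = 30.5 mm).
τ_max = 16·2141/(π·(0.0305)³) = 3.844×10^8 Pa.

384 MPa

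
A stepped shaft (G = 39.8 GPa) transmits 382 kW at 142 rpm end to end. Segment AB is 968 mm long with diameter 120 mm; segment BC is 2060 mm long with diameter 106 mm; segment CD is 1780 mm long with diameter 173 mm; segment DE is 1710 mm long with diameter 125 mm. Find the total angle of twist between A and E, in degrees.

11.3°

ω = 2π·142/60 = 14.87 rad/s, so T = P/ω = 382×10³ / 14.87 = 25690 N·m.
J_AB = π(0.120)⁴/32 = 2.04×10^-5 m⁴; J_BC = π(0.106)⁴/32 = 1.24×10^-5 m⁴; J_CD = π(0.173)⁴/32 = 8.79×10^-5 m⁴; J_DE = π(0.125)⁴/32 = 2.40×10^-5 m⁴.
θ = (T/G)·Σ L_i/J_i = (25690/39.8×10⁹)·(0.968/2.04×10^-5 + 2.06/1.24×10^-5 + 1.78/8.79×10^-5 + 1.71/2.40×10^-5) = 0.1971 rad.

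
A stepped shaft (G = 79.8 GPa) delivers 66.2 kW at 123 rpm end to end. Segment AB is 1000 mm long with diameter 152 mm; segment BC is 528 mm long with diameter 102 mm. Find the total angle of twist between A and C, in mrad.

4.43 mrad

ω = 2π·123/60 = 12.88 rad/s, so T = P/ω = 66.2×10³ / 12.88 = 5140 N·m.
J_AB = π(0.152)⁴/32 = 5.24×10^-5 m⁴; J_BC = π(0.102)⁴/32 = 1.06×10^-5 m⁴.
θ = (T/G)·Σ L_i/J_i = (5140/79.8×10⁹)·(1.00/5.24×10^-5 + 0.528/1.06×10^-5) = 4.429×10^-3 rad.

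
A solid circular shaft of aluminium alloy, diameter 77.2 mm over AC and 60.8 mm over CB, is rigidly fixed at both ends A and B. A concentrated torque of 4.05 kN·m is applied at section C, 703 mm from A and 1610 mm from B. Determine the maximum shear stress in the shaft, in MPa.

38.4 MPa

Compatibility: T_A·a/J_AC = T_B·b/J_CB with T_A + T_B = T₀.
J_AC = 3.49×10^-6 m⁴, J_CB = 1.34×10^-6 m⁴, so T_A = T₀·(J_AC/a)/((J_AC/a)+(J_CB/b)) = 3468 N·m, T_B = 582.5 N·m.
τ in each portion: τ_AC = 3.84×10^7 Pa, τ_CB = 1.32×10^7 Pa; maximum is in AC.
τ_max = T_AC·r/J = 3468·0.0386/3.49×10^-6 = 3.838×10^7 Pa.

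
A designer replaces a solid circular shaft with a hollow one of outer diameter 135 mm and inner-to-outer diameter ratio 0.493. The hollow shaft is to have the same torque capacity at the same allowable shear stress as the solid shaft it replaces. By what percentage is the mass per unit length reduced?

21.2 %

Equal τ_max and T ⇒ the solid shaft needs d_s³ = d_o³(1−k⁴), so d_s = 135·(1−0.493⁴)^(1/3) = 132.3 mm.
Area ratio A_h/A_s = d_o²(1−k²)/d_s² = (1−k²)/(1−k⁴)^(2/3) = 0.7883.
Mass saving = 1 − 0.7883 = 21.2 %.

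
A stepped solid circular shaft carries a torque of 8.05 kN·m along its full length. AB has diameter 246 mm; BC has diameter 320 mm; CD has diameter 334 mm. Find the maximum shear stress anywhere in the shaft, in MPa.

Under the same torque, τ_max = 16T/(πd³) is largest where d is smallest — segment AB (d = 246 mm).
τ_max = 16·8050/(π·(0.246)³) = 2.754×10^6 Pa.

2.75 MPa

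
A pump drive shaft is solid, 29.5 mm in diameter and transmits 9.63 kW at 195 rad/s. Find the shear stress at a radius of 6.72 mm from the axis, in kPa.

4460 kPa

ω = 195 rad/s, so T = P/ω = 9.63×10³ / 195.0 = 49.38 N·m.
J = πd⁴/32 = π(0.0295)⁴/32 = 7.435×10^-8 m⁴.
Shear stress varies linearly with radius: τ = T·r/J = 49.38 × 0.00672 / 7.435×10^-8 = 4.463×10^6 Pa.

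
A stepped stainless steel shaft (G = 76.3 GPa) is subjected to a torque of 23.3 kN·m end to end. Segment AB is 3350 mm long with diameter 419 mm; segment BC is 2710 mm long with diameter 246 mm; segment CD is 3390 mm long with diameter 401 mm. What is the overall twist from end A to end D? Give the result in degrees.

0.175°

J_AB = π(0.419)⁴/32 = 3.03×10^-3 m⁴; J_BC = π(0.246)⁴/32 = 3.60×10^-4 m⁴; J_CD = π(0.401)⁴/32 = 2.54×10^-3 m⁴.
θ = (T/G)·Σ L_i/J_i = (23300/76.3×10⁹)·(3.35/3.03×10^-3 + 2.71/3.60×10^-4 + 3.39/2.54×10^-3) = 3.048×10^-3 rad.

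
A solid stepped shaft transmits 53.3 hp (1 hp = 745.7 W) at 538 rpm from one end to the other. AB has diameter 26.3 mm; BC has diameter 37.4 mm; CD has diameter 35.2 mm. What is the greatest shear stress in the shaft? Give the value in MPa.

ω = 2π·538/60 = 56.34 rad/s, so T = P/ω = 53.3×745.7 / 56.34 = 705.5 N·m.
Under the same torque, τ_max = 16T/(πd³) is largest where d is smallest — segment AB (d = 26.3 mm).
τ_max = 16·705.5/(π·(0.0263)³) = 1.975×10^8 Pa.

198 MPa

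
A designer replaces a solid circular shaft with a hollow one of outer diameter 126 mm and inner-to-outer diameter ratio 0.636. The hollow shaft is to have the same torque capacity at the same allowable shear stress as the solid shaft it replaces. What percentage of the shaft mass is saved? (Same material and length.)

32.9 %

Equal τ_max and T ⇒ the solid shaft needs d_s³ = d_o³(1−k⁴), so d_s = 126·(1−0.636⁴)^(1/3) = 118.7 mm.
Area ratio A_h/A_s = d_o²(1−k²)/d_s² = (1−k²)/(1−k⁴)^(2/3) = 0.6708.
Mass saving = 1 − 0.6708 = 32.9 %.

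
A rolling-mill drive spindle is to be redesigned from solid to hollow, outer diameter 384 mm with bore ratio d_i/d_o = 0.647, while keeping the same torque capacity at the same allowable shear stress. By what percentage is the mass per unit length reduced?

33.9 %

Equal τ_max and T ⇒ the solid shaft needs d_s³ = d_o³(1−k⁴), so d_s = 384·(1−0.647⁴)^(1/3) = 360.1 mm.
Area ratio A_h/A_s = d_o²(1−k²)/d_s² = (1−k²)/(1−k⁴)^(2/3) = 0.6611.
Mass saving = 1 − 0.6611 = 33.9 %.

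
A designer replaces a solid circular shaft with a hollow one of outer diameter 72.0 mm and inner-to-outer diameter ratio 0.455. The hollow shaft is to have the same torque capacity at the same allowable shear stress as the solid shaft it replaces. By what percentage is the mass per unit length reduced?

Equal τ_max and T ⇒ the solid shaft needs d_s³ = d_o³(1−k⁴), so d_s = 72.0·(1−0.455⁴)^(1/3) = 70.96 mm.
Area ratio A_h/A_s = d_o²(1−k²)/d_s² = (1−k²)/(1−k⁴)^(2/3) = 0.8165.
Mass saving = 1 − 0.8165 = 18.4 %.

18.4 %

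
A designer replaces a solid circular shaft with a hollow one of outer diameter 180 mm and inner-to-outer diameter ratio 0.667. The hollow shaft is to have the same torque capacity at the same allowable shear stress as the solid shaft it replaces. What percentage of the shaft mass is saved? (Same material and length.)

35.7 %

Equal τ_max and T ⇒ the solid shaft needs d_s³ = d_o³(1−k⁴), so d_s = 180·(1−0.667⁴)^(1/3) = 167.2 mm.
Area ratio A_h/A_s = d_o²(1−k²)/d_s² = (1−k²)/(1−k⁴)^(2/3) = 0.6430.
Mass saving = 1 − 0.6430 = 35.7 %.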